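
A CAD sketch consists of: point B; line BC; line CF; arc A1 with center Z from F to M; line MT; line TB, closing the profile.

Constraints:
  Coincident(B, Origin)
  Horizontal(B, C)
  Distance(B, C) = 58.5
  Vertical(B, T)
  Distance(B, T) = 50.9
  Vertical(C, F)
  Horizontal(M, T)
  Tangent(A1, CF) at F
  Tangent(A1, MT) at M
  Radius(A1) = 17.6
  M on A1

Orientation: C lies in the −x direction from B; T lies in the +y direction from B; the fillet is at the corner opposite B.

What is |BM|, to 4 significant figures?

65.30

B is at the origin; BC is horizontal with |BC| = 58.5 and C on the −x side, so C = (-58.50, 0.000). B and T share the same x with |BT| = 50.9 and T on the +y side, so T = (0.000, 50.90). The virtual corner opposite B is at (-58.50, 50.90). Since A1 is tangent to CF there, ZF ⟂ CF and the tangent condition forces ZM to be normal to MT, with radius 17.6, so the center Z sits 17.6 in from both sides at Z = (-40.90, 33.30). That places the tangent points at F = (-58.50, 33.30) on CF and M = (-40.90, 50.90) on MT. Then |BM| = |M − B| = 65.30.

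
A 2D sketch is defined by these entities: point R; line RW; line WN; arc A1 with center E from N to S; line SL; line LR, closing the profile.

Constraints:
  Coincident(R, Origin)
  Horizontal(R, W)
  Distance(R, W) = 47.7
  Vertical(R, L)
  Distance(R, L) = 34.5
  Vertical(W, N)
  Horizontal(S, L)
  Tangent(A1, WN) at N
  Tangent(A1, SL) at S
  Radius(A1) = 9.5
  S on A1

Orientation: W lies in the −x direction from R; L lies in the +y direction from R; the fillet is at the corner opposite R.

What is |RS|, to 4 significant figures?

51.47

R is at the origin; R and W share the same y with |RW| = 47.7 and W on the −x side, so W = (-47.70, 0.000). RL is vertical with |RL| = 34.5 and L on the +y side, so L = (0.000, 34.50). The virtual corner opposite R is at (-47.70, 34.50). Since A1 is tangent to WN there, EN ⟂ WN and the tangent condition forces ES to be normal to SL, with radius 9.5, so the center E sits 9.5 in from both sides at E = (-38.20, 25.00). That places the tangent points at N = (-47.70, 25.00) on WN and S = (-38.20, 34.50) on SL. Then |RS| = |S − R| = 51.47.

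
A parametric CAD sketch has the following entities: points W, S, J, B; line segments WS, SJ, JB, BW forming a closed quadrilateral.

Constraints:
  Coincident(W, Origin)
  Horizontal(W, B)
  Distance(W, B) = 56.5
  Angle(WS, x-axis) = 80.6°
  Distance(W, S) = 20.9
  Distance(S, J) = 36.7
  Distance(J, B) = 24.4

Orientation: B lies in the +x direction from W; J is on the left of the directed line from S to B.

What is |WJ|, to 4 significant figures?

43.88

Checks: |SJ| = 36.70 ✓; |JB| = 24.40 ✓.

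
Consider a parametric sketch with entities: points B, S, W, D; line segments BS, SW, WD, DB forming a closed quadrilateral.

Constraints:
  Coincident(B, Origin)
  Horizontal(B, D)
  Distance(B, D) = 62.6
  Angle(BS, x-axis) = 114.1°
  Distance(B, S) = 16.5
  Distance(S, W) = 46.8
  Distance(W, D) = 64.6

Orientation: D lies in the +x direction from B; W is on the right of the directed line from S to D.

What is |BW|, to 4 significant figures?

30.61

Checks: |SW| = 46.80 ✓; |WD| = 64.60 ✓.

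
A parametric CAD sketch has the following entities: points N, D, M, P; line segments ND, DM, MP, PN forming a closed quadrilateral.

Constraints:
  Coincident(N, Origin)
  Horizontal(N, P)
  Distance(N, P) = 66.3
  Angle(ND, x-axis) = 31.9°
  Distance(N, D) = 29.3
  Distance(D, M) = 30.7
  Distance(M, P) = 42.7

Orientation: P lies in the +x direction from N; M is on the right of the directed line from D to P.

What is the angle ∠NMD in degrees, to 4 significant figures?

57.26°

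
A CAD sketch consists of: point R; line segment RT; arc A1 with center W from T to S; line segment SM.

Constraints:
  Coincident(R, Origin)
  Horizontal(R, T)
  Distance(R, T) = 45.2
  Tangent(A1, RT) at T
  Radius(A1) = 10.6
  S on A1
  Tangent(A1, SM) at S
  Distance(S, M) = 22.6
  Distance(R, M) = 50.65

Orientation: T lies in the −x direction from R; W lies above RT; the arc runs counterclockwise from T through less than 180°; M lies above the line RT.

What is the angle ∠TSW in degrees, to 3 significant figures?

41.7°

Checks: |WS| = 10.60 ✓; ∠(WS, SM) = 90.00° ✓; |SM| = 22.60 ✓; |RM| = 50.65 ✓.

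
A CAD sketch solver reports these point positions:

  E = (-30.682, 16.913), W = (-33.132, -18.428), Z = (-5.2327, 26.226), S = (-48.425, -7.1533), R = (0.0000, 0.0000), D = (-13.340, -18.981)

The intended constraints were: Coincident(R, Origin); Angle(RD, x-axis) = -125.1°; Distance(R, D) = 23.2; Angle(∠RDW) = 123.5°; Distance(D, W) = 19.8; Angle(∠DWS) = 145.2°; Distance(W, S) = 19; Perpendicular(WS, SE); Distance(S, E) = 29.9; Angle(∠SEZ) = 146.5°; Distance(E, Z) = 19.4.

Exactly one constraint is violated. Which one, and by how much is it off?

Distance(E, Z) = 19.4 — off by 7.70.

R = (0.00, 0.00) ✓; RD at -125.1° ✓; |RD| = 23.20 ✓; ∠RDW = 123.5° ✓; |DW| = 19.80 ✓; ∠DWS = 145.2° ✓; |WS| = 19.00 ✓; ∠(WS, SE) = 90.00° ✓; |SE| = 29.90 ✓; ∠SEZ = 146.5° ✓; |EZ| = 27.10 ✗.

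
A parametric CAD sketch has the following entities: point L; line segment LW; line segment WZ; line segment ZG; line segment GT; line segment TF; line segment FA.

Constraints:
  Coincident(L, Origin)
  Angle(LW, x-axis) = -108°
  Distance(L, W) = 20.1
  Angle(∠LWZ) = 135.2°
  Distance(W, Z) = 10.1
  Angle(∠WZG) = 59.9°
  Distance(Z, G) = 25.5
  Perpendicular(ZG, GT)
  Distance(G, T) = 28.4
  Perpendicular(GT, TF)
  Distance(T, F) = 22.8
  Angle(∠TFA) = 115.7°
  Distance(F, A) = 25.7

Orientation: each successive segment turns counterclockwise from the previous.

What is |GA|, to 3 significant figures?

34.3

L is at the origin; LW runs at -108.0° with length 20.1, so W = (-6.21, -19.1). ∠LWZ = 135.2° gives WZ at -63.2° from the x-axis; with |WZ| = 10.1, Z = (-1.66, -28.1). ∠WZG = 59.9° gives ZG at 56.9° from the x-axis; with |ZG| = 25.5, G = (12.3, -6.77). The perpendicularity gives GT at right angles to ZG, so GT runs at 147°; with |GT| = 28.4, T = (-11.5, 8.74). GT is perpendicular to TF, so TF runs at -123°; with |TF| = 22.8, F = (-24.0, -10.4). ∠TFA = 115.7° gives FA at -58.8° from the x-axis; with |FA| = 25.7, A = (-10.7, -32.3). Then |GA| = |A − G| = 34.3.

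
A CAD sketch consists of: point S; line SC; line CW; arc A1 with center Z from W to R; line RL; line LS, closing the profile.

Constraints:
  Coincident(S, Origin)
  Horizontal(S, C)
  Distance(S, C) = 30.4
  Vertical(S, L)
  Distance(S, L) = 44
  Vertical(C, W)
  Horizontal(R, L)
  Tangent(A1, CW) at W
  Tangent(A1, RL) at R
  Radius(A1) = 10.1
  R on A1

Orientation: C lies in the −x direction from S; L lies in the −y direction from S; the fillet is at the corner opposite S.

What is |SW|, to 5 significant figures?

45.534

S is at the origin; S and C share the same y with |SC| = 30.4 and C on the −x side, so C = (-30.400, 0.0000). SL is vertical with |SL| = 44.0 and L on the −y side, so L = (0.0000, -44.000). The virtual corner opposite S is at (-30.400, -44.000). Tangency of A1 to CW means the radius ZW is perpendicular to CW and A1 meets RL tangentially, so ZR is at right angles to RL, with radius 10.1, so the center Z sits 10.1 in from both sides at Z = (-20.300, -33.900). That places the tangent points at W = (-30.400, -33.900) on CW and R = (-20.300, -44.000) on RL. Then |SW| = |W − S| = 45.534.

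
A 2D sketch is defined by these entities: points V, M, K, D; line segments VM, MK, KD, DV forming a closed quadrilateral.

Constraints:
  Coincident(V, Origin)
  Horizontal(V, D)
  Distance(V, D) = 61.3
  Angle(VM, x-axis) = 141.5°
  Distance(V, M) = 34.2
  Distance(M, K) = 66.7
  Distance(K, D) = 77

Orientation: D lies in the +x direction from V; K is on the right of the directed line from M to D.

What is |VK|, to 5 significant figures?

41.457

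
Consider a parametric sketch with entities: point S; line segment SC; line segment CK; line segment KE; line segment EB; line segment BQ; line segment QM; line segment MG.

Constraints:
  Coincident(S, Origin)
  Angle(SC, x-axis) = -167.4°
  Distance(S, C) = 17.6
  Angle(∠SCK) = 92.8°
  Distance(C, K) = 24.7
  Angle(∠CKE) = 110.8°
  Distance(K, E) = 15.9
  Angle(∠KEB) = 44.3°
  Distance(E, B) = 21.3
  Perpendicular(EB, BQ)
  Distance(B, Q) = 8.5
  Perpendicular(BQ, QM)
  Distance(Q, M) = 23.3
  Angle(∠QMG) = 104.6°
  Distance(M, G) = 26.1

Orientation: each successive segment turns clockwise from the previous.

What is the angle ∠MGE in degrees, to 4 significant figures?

12.51°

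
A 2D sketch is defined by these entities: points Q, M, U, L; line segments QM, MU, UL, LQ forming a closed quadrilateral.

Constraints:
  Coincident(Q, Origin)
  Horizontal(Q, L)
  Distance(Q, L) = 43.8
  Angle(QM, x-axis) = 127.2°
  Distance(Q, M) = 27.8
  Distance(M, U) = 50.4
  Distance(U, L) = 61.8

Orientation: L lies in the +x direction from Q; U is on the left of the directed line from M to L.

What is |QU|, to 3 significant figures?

60.2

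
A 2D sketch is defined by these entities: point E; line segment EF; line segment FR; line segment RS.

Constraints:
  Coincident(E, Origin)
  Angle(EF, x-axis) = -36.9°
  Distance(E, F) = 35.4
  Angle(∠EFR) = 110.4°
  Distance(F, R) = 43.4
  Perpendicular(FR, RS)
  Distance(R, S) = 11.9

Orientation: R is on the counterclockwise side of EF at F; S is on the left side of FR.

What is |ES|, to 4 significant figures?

59.66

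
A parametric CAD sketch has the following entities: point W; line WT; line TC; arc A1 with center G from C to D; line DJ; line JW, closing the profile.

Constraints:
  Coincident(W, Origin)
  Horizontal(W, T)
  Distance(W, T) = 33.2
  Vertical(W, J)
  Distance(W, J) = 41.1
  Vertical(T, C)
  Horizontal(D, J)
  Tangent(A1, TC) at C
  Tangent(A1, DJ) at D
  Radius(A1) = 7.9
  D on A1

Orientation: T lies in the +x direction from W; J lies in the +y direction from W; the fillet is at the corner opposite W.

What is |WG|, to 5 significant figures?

41.741

W is at the origin; W and T share the same y with |WT| = 33.2 and T on the +x side, so T = (33.200, 0.0000). WJ is vertical with |WJ| = 41.1 and J on the +y side, so J = (0.0000, 41.100). The virtual corner opposite W is at (33.200, 41.100). The tangent condition forces GC to be normal to TC and since A1 is tangent to DJ there, GD ⟂ DJ, with radius 7.9, so the center G sits 7.9 in from both sides at G = (25.300, 33.200). Then |WG| = |G − W| = 41.741.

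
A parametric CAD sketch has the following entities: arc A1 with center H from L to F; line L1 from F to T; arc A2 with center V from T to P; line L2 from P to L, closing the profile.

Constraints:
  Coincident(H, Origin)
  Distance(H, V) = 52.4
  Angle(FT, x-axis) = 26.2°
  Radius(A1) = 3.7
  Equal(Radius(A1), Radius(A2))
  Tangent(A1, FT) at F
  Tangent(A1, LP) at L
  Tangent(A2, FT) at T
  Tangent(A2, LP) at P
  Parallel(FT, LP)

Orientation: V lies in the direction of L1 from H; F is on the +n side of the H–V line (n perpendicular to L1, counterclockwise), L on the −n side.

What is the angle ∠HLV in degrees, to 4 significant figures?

85.96°

H is at the origin and V lies 52.4 along u from H, so V = 52.4·u = (47.02, 23.13). Tangency of A1 to both parallel lines with radius 3.7 puts F and L at H ± 3.7·n: F = (-1.634, 3.320), L = (1.634, -3.320). Then cos ∠HLV = LH·LV / (|LH||LV|), giving 85.96°.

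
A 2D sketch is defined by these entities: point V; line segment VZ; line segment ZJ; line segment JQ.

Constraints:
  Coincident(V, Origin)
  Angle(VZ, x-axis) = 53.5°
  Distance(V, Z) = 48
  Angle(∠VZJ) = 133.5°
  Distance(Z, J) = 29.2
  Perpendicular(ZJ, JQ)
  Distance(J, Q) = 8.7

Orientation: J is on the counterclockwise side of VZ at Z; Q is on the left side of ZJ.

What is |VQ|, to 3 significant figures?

67.5

∠VZJ = 133.5°, so ZJ runs at 53.5° + (180° − 133.5°) = 100° from the x-axis; with |ZJ| = 29.2, J = Z + 29.2·(cos 100°, sin 100°) = (23.5, 67.3). ZJ is perpendicular to JQ; with |JQ| = 8.7 on the left of ZJ, Q = J + 8.7·(-0.985, -0.174) = (14.9, 65.8). Then |VQ| = |Q − V| = 67.5.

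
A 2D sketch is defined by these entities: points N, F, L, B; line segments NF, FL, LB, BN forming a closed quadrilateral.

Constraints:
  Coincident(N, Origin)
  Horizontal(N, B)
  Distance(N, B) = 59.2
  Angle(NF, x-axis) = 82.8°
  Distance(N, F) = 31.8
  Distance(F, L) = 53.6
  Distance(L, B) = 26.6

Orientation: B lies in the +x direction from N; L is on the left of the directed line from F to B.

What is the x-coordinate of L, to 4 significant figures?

57.35

N is at the origin; N and B share the same y with |NB| = 59.2 and B in +x, so B = (59.2, 0). NF runs at 82.8° with |NF| = 31.8, so F = (3.986, 31.55). L is determined by |FL| = 53.6 and |LB| = 26.6 together: it lies at the intersection of circle(F, 53.6) and circle(B, 26.6). With |FB| = 63.59, the foot of the radical line on FB is 48.82 from F and the perpendicular offset is √(53.6² − 48.82²) = 22.12. Taking the left-of-FB solution: L = (57.35, 26.54).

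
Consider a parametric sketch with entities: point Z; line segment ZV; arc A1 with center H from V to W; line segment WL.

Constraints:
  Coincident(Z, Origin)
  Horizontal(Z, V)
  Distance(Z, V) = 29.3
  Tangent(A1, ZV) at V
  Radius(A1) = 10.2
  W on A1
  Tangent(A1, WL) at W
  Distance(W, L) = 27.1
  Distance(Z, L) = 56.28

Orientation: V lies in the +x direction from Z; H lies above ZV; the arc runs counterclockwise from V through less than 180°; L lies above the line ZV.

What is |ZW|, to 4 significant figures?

40.26

Z is at the origin; Z and V share the same y with |ZV| = 29.3 and V on the +x side, so V = (29.30, 0.000). Tangency of A1 to ZV means the radius HV is perpendicular to ZV, so H = V + (0, 10.2) = (29.30, 10.20). Since HW ⟂ WL (tangency), |HL| = √(10.2² + 27.1²) = 28.96 regardless of where W sits on A1. So L lies on both circle(Z, 56.28) and circle(H, 28.96); the above-ZV intersection is L = (43.92, 35.20). W is the foot of the tangent from L: W = (39.35, 8.483).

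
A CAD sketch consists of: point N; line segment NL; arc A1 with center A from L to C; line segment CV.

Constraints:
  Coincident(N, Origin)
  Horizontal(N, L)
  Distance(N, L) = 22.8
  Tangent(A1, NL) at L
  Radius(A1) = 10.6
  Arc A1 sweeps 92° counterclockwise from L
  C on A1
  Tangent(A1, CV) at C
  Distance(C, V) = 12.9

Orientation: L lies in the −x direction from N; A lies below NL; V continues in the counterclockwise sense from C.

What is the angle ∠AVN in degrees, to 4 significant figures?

16.67°

On A1, L sits at bearing 90° from A; a 92° counterclockwise sweep puts C at bearing 182°, so C = A + 10.6·(cos 182°, sin 182°) = (-33.39, -10.97). The tangent condition forces AC to be normal to CV, so CV runs along (−sin 182°, cos 182°); with |CV| = 12.9, V = (-32.94, -23.86). Then cos ∠AVN = VA·VN / (|VA||VN|), giving 16.67°.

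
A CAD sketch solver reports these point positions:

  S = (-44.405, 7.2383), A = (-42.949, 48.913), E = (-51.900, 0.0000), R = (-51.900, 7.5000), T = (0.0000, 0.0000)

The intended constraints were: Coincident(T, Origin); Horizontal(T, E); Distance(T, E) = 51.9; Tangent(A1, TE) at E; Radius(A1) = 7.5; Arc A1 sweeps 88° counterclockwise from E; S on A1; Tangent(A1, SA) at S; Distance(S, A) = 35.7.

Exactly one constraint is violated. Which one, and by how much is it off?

Distance(S, A) = 35.7 — off by 6.00.

T = (0.00, 0.00) ✓; T.y = 0.00, E.y = 0.00 ✓; |TE| = 51.90 ✓; ∠(RE, ET) = 90.00° ✓; |RE| = 7.500 ✓; bearing(R→S) − bearing(R→E) = 88.00° ✓; |RS| = 7.500 ✓; ∠(RS, SA) = 90.00° ✓; |SA| = 41.70 ✗.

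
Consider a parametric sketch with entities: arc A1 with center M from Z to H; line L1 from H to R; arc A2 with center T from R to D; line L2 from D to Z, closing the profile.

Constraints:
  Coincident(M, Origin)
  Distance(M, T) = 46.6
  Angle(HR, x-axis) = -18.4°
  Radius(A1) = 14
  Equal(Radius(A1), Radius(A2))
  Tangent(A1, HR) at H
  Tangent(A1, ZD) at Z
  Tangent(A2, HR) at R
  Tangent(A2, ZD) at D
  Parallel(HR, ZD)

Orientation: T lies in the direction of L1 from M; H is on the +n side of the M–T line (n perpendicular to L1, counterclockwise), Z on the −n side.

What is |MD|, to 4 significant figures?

48.66

Tangency of A1 to both parallel lines with radius 14.0 puts H and Z at M ± 14.0·n: H = (4.419, 13.28), Z = (-4.419, -13.28). Equal radii place R and D the same way about T: R = T + 14.0·n = (48.64, -1.425), D = T − 14.0·n = (39.80, -27.99). Then |MD| = |D − M| = 48.66.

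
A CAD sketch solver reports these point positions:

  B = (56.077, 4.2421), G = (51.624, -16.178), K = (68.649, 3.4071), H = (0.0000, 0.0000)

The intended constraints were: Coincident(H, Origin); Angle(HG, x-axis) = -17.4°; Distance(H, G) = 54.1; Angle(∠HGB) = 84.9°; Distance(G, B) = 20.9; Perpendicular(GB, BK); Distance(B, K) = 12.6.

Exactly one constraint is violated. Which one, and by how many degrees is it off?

Perpendicular(GB, BK) — off by 8.50°.

H = (0.00, 0.00) ✓; HG at -17.40° ✓; |HG| = 54.10 ✓; ∠HGB = 84.90° ✓; |GB| = 20.90 ✓; ∠(GB, BK) = 81.50° ✗; |BK| = 12.60 ✓.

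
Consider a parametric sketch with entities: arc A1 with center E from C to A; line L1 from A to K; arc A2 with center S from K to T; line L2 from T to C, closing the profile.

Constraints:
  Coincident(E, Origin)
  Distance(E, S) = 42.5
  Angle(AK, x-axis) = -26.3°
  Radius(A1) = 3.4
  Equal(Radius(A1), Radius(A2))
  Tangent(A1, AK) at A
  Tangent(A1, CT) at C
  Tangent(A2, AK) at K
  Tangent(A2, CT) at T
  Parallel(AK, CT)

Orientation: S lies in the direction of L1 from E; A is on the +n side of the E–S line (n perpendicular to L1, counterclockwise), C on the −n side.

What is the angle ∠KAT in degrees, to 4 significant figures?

9.090°

Tangency of A1 to both parallel lines with radius 3.4 puts A and C at E ± 3.4·n: A = (1.506, 3.048), C = (-1.506, -3.048). Equal radii place K and T the same way about S: K = S + 3.4·n = (39.61, -15.78), T = S − 3.4·n = (36.59, -21.88). Then cos ∠KAT = AK·AT / (|AK||AT|), giving 9.090°.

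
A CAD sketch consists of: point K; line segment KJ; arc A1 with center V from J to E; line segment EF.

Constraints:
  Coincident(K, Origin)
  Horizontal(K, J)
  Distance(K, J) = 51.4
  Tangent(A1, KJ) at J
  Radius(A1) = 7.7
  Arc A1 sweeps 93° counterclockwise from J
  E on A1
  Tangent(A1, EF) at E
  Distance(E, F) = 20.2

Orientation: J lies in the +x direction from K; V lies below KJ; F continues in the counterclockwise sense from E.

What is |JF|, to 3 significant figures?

29.0

On A1, J sits at bearing 90° from V; a 93° counterclockwise sweep puts E at bearing 183°, so E = V + 7.7·(cos 183°, sin 183°) = (43.7, -8.10). Tangency of A1 to EF means the radius VE is perpendicular to EF, so EF runs along (−sin 183°, cos 183°); with |EF| = 20.2, F = (44.8, -28.3). Then |JF| = |F − J| = 29.0.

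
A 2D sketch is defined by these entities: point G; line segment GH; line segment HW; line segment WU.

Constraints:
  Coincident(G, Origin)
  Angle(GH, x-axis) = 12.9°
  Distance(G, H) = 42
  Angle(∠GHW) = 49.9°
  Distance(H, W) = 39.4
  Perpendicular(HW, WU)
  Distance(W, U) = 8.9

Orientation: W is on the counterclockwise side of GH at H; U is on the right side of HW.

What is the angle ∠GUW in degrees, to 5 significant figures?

16.749°

G is at the origin; GH runs at 12.9° with length 42.0, so H = 42.0·(cos 12.9°, sin 12.9°) = (40.940, 9.3765). ∠GHW = 49.9°, so HW runs at 12.9° + (180° − 49.9°) = 143.00° from the x-axis; with |HW| = 39.4, W = H + 39.4·(cos 143.00°, sin 143.00°) = (9.4737, 33.088). HW is perpendicular to WU; with |WU| = 8.9 on the right of HW, U = W + 8.9·(0.60182, 0.79864) = (14.830, 40.196). Then cos ∠GUW = UG·UW / (|UG||UW|), giving 16.749°.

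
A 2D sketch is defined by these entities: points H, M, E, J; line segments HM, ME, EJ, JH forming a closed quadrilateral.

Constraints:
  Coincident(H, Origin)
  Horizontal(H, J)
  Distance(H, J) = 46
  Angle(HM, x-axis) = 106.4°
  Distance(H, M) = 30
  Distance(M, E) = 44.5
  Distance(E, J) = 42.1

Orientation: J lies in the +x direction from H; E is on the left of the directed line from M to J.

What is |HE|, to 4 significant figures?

53.17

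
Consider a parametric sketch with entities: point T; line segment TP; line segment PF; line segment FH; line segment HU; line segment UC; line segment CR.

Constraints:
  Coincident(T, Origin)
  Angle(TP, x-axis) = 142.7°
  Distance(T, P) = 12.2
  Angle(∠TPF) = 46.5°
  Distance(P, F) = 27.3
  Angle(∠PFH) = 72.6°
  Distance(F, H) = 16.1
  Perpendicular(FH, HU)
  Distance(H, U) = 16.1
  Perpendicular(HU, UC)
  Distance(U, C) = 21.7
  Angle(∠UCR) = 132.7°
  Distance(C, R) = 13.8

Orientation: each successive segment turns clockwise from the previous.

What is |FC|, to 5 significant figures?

17.046

T is at the origin; TP runs at 142.7° with length 12.2, so P = (-9.7048, 7.3931). ∠TPF = 46.5° gives PF at 9.2000° from the x-axis; with |PF| = 27.3, F = (17.244, 11.758). ∠PFH = 72.6° gives FH at -98.200° from the x-axis; with |FH| = 16.1, H = (14.948, -4.1776). The perpendicularity gives HU at right angles to FH, so HU runs at 171.80°; with |HU| = 16.1, U = (-0.98768, -1.8813). HU ⟂ UC, so UC runs at 81.800°; with |UC| = 21.7, C = (2.1074, 19.597). Then |FC| = |C − F| = 17.046.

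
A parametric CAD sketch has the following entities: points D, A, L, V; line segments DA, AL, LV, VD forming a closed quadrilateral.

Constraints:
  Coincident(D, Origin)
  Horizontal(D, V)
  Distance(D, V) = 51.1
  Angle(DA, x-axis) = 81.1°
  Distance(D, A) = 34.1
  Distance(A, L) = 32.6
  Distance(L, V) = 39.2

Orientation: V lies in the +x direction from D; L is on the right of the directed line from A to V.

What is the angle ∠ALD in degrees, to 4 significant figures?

86.67°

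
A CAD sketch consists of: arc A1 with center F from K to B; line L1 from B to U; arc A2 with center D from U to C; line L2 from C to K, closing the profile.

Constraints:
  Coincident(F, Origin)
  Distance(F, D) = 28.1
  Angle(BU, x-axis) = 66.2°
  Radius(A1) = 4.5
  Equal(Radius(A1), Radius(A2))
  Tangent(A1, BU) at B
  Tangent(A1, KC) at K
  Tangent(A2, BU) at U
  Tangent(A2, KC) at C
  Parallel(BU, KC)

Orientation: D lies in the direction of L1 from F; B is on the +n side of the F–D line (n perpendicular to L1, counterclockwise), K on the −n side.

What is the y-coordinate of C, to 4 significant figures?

23.89

The slot axis is L1's direction at 66.2°, so u = (cos 66.2°, sin 66.2°) = (0.4035, 0.9150) and n = (−sin 66.2°, cos 66.2°) = (-0.9150, 0.4035). F is at the origin and D lies 28.1 along u from F, so D = 28.1·u = (11.34, 25.71). Tangency of A1 to both parallel lines with radius 4.5 puts B and K at F ± 4.5·n: B = (-4.117, 1.816), K = (4.117, -1.816). Equal radii place U and C the same way about D: U = D + 4.5·n = (7.222, 27.53), C = D − 4.5·n = (15.46, 23.89). So C.y = 23.89.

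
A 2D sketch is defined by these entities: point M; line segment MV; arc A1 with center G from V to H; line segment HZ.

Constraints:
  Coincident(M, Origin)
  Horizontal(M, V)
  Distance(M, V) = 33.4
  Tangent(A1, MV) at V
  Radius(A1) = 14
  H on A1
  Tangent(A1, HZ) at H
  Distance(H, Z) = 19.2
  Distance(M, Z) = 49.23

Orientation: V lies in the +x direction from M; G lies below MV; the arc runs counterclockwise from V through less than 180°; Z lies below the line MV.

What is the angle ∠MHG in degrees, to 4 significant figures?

103.3°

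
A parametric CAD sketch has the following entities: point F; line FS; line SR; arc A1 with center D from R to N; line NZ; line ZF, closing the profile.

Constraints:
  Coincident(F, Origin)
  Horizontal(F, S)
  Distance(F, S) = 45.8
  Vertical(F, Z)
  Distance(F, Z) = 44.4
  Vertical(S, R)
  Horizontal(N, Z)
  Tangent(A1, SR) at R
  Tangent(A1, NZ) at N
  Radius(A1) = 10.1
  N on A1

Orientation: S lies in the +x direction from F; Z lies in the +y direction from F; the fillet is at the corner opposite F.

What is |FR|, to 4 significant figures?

57.22

F is at the origin; F and S share the same y with |FS| = 45.8 and S on the +x side, so S = (45.80, 0.000). FZ is vertical with |FZ| = 44.4 and Z on the +y side, so Z = (0.000, 44.40). The virtual corner opposite F is at (45.80, 44.40). Since A1 is tangent to SR there, DR ⟂ SR and since A1 is tangent to NZ there, DN ⟂ NZ, with radius 10.1, so the center D sits 10.1 in from both sides at D = (35.70, 34.30). That places the tangent points at R = (45.80, 34.30) on SR and N = (35.70, 44.40) on NZ. Then |FR| = |R − F| = 57.22.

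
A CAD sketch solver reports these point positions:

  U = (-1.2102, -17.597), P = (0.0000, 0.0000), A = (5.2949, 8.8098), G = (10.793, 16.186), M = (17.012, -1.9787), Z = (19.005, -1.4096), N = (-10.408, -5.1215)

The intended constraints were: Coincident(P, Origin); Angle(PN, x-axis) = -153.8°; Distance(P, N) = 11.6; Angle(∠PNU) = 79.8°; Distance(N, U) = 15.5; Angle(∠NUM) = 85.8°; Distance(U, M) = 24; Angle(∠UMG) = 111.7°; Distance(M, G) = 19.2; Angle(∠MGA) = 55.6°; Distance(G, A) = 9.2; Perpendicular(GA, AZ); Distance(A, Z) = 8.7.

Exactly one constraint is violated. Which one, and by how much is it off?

Distance(A, Z) = 8.7 — off by 8.40.

P = (0.00, 0.00) ✓; PN at -153.8° ✓; |PN| = 11.60 ✓; ∠PNU = 79.80° ✓; |NU| = 15.50 ✓; ∠NUM = 85.80° ✓; |UM| = 24.00 ✓; ∠UMG = 111.7° ✓; |MG| = 19.20 ✓; ∠MGA = 55.60° ✓; |GA| = 9.200 ✓; ∠(GA, AZ) = 90.00° ✓; |AZ| = 17.10 ✗.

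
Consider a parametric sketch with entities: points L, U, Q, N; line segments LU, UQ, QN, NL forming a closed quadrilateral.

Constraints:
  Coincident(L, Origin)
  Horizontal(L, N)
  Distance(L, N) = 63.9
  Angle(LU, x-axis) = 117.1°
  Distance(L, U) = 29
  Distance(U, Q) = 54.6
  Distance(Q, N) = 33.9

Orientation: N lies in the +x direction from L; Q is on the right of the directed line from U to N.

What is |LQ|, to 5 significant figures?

31.384

Checks: |UQ| = 54.60 ✓; |QN| = 33.90 ✓.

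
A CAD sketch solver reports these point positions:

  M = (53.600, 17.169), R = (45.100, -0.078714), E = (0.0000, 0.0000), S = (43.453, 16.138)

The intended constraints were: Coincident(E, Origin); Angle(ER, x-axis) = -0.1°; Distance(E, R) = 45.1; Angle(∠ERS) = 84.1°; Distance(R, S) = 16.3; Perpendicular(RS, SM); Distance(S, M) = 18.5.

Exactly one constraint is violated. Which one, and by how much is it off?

Distance(S, M) = 18.5 — off by 8.30.

E = (0.00, 0.00) ✓; ER at -0.1000° ✓; |ER| = 45.10 ✓; ∠ERS = 84.10° ✓; |RS| = 16.30 ✓; ∠(RS, SM) = 90.00° ✓; |SM| = 10.20 ✗.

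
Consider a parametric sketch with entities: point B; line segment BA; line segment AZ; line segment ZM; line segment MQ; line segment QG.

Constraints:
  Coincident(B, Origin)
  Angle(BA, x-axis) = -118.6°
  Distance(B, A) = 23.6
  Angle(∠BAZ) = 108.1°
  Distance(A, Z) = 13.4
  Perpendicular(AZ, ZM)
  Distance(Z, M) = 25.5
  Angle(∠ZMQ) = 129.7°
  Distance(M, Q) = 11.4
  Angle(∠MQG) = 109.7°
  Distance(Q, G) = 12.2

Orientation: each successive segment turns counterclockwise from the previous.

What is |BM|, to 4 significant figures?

20.96

B is at the origin; BA runs at -118.6° with length 23.6, so A = (-11.30, -20.72). ∠BAZ = 108.1° gives AZ at -46.70° from the x-axis; with |AZ| = 13.4, Z = (-2.107, -30.47). AZ ⟂ ZM, so ZM runs at 43.30°; with |ZM| = 25.5, M = (16.45, -12.98). Then |BM| = |M − B| = 20.96.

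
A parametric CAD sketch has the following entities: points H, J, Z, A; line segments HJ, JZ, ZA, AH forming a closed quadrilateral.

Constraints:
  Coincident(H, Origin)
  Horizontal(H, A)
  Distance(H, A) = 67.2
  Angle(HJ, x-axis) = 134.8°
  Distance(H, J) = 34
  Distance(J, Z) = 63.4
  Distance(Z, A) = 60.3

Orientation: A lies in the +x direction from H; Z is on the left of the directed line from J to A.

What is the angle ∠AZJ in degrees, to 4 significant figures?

99.30°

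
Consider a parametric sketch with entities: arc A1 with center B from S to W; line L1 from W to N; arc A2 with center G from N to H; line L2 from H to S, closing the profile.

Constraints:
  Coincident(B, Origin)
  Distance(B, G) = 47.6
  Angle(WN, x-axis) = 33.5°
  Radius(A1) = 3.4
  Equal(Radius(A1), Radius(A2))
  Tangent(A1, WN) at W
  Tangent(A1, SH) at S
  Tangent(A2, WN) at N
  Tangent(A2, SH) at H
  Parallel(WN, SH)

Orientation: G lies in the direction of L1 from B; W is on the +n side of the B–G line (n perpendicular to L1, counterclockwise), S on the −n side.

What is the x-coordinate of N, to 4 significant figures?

37.82

The slot axis is L1's direction at 33.5°, so u = (cos 33.5°, sin 33.5°) = (0.8339, 0.5519) and n = (−sin 33.5°, cos 33.5°) = (-0.5519, 0.8339). B is at the origin and G lies 47.6 along u from B, so G = 47.6·u = (39.69, 26.27). Tangency of A1 to both parallel lines with radius 3.4 puts W and S at B ± 3.4·n: W = (-1.877, 2.835), S = (1.877, -2.835). Equal radii place N and H the same way about G: N = G + 3.4·n = (37.82, 29.11), H = G − 3.4·n = (41.57, 23.44). So N.x = 37.82.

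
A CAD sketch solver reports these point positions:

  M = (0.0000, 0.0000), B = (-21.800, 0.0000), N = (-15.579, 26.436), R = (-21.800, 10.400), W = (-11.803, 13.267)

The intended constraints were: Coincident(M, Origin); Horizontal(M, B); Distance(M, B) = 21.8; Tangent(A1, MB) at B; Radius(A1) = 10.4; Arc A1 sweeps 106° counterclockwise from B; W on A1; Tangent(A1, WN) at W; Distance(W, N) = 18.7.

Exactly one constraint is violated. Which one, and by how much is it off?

Distance(W, N) = 18.7 — off by 5.00.

M = (0.00, 0.00) ✓; M.y = 0.00, B.y = 0.00 ✓; |MB| = 21.80 ✓; ∠(RB, BM) = 90.00° ✓; |RB| = 10.40 ✓; bearing(R→W) − bearing(R→B) = 106.0° ✓; |RW| = 10.40 ✓; ∠(RW, WN) = 90.00° ✓; |WN| = 13.70 ✗.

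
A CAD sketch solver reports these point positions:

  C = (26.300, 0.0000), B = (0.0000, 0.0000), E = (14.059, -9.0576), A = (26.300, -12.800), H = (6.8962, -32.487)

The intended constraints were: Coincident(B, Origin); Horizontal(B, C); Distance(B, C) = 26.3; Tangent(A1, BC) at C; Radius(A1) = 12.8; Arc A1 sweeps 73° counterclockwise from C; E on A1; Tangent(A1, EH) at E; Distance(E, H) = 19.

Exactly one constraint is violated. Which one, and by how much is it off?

Distance(E, H) = 19 — off by 5.50.

B = (0.00, 0.00) ✓; B.y = 0.00, C.y = 0.00 ✓; |BC| = 26.30 ✓; ∠(AC, CB) = 90.00° ✓; |AC| = 12.80 ✓; bearing(A→E) − bearing(A→C) = 73.00° ✓; |AE| = 12.80 ✓; ∠(AE, EH) = 90.00° ✓; |EH| = 24.50 ✗.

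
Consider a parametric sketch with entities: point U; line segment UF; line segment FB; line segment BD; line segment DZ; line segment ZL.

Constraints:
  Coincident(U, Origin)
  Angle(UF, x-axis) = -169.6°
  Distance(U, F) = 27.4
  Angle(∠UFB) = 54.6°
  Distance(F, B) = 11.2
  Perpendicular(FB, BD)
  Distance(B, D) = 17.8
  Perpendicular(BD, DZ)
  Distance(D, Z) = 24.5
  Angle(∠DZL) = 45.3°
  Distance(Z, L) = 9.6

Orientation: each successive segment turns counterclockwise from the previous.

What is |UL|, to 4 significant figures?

25.13

BD ⟂ DZ, so DZ runs at 135.8°; with |DZ| = 24.5, Z = (-24.08, 17.09). ∠DZL = 45.3° gives ZL at -89.50° from the x-axis; with |ZL| = 9.6, L = (-23.99, 7.487). Then |UL| = |L − U| = 25.13.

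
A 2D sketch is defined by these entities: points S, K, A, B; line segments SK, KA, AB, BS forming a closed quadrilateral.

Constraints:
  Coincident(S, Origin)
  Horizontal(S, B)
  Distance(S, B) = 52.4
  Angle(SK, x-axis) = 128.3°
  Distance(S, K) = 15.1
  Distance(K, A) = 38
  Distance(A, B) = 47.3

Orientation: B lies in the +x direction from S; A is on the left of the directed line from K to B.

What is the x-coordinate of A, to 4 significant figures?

20.70

Checks: SK at 128.3° ✓; |KA| = 38.00 ✓; |AB| = 47.30 ✓.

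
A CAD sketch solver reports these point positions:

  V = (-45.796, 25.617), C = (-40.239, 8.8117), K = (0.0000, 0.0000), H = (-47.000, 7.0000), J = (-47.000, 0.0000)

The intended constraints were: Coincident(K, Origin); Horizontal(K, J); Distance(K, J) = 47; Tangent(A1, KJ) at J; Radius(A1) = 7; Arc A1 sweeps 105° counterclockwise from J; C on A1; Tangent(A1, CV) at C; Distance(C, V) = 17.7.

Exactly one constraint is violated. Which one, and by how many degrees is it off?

Tangent(A1, CV) at C — off by 3.30°.

K = (0.00, 0.00) ✓; K.y = 0.00, J.y = 0.00 ✓; |KJ| = 47.00 ✓; ∠(HJ, JK) = 90.00° ✓; |HJ| = 7.000 ✓; bearing(H→C) − bearing(H→J) = 105.0° ✓; |HC| = 7.000 ✓; ∠(HC, CV) = 86.70° ✗; |CV| = 17.70 ✓.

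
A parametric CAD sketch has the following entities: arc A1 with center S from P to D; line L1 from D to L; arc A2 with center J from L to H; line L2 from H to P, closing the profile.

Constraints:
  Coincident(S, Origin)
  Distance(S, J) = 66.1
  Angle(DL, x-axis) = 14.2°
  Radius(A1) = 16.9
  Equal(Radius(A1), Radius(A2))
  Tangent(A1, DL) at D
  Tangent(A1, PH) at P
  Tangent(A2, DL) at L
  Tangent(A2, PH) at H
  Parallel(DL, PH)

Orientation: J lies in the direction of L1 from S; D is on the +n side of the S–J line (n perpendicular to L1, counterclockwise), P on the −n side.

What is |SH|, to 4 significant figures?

68.23

The slot axis is L1's direction at 14.2°, so u = (cos 14.2°, sin 14.2°) = (0.9694, 0.2453) and n = (−sin 14.2°, cos 14.2°) = (-0.2453, 0.9694). S is at the origin and J lies 66.1 along u from S, so J = 66.1·u = (64.08, 16.21). Tangency of A1 to both parallel lines with radius 16.9 puts D and P at S ± 16.9·n: D = (-4.146, 16.38), P = (4.146, -16.38). Equal radii place L and H the same way about J: L = J + 16.9·n = (59.93, 32.60), H = J − 16.9·n = (68.23, -0.1688). Then |SH| = |H − S| = 68.23.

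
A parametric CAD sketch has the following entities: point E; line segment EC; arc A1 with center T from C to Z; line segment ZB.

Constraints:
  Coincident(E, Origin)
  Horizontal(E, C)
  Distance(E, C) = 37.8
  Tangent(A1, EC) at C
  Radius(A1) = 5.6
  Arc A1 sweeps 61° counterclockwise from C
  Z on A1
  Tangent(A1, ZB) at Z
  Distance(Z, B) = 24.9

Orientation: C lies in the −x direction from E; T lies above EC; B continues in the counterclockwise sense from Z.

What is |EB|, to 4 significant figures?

32.28

E is at the origin; EC is horizontal with |EC| = 37.8 and C on the −x side, so C = (-37.80, 0.000). A1 meets EC tangentially, so TC is at right angles to EC, so T = C + (0, 5.6) = (-37.80, 5.600). On A1, C sits at bearing -90° from T; a 61° counterclockwise sweep puts Z at bearing -29°, so Z = T + 5.6·(cos -29°, sin -29°) = (-32.90, 2.885). Since A1 is tangent to ZB there, TZ ⟂ ZB, so ZB runs along (−sin -29°, cos -29°); with |ZB| = 24.9, B = (-20.83, 24.66). Then |EB| = |B − E| = 32.28.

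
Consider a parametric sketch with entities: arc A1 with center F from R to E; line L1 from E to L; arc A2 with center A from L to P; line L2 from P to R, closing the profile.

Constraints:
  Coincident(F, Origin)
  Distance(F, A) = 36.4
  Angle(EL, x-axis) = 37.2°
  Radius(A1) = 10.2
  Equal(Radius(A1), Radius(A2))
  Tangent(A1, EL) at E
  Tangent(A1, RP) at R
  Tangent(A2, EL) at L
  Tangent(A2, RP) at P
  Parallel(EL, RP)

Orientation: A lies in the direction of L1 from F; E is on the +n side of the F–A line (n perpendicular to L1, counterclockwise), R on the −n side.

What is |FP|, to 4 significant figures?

37.80

Tangency of A1 to both parallel lines with radius 10.2 puts E and R at F ± 10.2·n: E = (-6.167, 8.125), R = (6.167, -8.125). Equal radii place L and P the same way about A: L = A + 10.2·n = (22.83, 30.13), P = A − 10.2·n = (35.16, 13.88). Then |FP| = |P − F| = 37.80.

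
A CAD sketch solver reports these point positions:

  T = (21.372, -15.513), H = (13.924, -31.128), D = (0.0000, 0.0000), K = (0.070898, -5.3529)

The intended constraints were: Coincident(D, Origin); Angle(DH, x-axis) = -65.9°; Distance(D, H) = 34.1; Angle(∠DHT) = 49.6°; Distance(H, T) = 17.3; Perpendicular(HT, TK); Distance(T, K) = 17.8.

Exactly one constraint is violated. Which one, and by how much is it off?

Distance(T, K) = 17.8 — off by 5.80.

D = (0.00, 0.00) ✓; DH at -65.90° ✓; |DH| = 34.10 ✓; ∠DHT = 49.60° ✓; |HT| = 17.30 ✓; ∠(HT, TK) = 90.00° ✓; |TK| = 23.60 ✗.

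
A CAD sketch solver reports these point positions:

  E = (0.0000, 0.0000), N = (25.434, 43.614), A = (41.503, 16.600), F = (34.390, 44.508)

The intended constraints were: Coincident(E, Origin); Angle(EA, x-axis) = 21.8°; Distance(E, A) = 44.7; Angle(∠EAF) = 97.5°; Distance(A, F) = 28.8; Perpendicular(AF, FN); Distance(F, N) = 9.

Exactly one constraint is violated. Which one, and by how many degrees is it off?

Perpendicular(AF, FN) — off by 8.60°.

E = (0.00, 0.00) ✓; EA at 21.80° ✓; |EA| = 44.70 ✓; ∠EAF = 97.50° ✓; |AF| = 28.80 ✓; ∠(AF, FN) = 81.40° ✗; |FN| = 9.001 ✓.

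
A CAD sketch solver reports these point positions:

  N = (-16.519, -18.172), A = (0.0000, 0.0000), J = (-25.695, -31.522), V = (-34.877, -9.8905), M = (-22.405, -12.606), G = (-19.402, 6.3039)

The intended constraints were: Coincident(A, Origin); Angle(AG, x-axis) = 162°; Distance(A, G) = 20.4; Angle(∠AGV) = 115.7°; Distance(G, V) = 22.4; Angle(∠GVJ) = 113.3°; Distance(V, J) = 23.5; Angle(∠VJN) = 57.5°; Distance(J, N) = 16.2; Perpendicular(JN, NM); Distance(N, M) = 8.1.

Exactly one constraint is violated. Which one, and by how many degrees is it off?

Perpendicular(JN, NM) — off by 8.90°.

A = (0.00, 0.00) ✓; AG at 162.0° ✓; |AG| = 20.40 ✓; ∠AGV = 115.7° ✓; |GV| = 22.40 ✓; ∠GVJ = 113.3° ✓; |VJ| = 23.50 ✓; ∠VJN = 57.50° ✓; |JN| = 16.20 ✓; ∠(JN, NM) = 81.10° ✗; |NM| = 8.101 ✓.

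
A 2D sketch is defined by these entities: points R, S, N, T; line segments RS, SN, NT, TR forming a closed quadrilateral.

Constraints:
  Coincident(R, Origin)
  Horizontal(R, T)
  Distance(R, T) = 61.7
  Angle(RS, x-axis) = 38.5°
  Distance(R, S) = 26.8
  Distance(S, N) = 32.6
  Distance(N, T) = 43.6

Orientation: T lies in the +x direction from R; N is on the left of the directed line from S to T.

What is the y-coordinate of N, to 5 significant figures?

39.819

Checks: |SN| = 32.60 ✓; |NT| = 43.60 ✓.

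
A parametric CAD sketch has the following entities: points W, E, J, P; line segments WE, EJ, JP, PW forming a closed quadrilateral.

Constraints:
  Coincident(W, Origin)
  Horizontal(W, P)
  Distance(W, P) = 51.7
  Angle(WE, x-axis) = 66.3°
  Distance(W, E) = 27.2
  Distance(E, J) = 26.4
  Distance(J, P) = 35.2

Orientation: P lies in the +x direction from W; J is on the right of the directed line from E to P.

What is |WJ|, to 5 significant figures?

16.536

W is at the origin; W and P share the same y with |WP| = 51.7 and P in +x, so P = (51.7, 0). WE runs at 66.3° with |WE| = 27.2, so E = (10.933, 24.906). J is determined by |EJ| = 26.4 and |JP| = 35.2 together: it lies at the intersection of circle(E, 26.4) and circle(P, 35.2). With |EP| = 47.773, the foot of the radical line on EP is 18.213 from E and the perpendicular offset is √(26.4² − 18.213²) = 19.111. Taking the right-of-EP solution: J = (16.511, -0.89787).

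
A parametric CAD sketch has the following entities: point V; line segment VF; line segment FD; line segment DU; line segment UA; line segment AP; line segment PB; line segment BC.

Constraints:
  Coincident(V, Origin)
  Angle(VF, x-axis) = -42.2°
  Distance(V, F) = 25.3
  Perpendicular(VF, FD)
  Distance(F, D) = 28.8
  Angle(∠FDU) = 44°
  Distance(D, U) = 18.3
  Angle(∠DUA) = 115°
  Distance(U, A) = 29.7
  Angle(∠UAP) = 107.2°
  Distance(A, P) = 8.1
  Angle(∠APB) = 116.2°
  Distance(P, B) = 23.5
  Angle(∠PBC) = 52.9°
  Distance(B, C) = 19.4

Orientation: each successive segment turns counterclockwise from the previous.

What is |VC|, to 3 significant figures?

22.1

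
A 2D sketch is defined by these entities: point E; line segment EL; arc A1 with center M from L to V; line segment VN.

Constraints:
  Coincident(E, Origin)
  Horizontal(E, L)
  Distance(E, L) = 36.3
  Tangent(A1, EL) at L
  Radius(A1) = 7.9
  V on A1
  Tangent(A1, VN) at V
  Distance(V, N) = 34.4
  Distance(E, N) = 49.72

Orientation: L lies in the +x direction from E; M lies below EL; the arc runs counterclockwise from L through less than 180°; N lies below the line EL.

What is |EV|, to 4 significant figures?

29.39

Checks: |MV| = 7.900 ✓; ∠(MV, VN) = 90.00° ✓; |VN| = 34.40 ✓; |EN| = 49.72 ✓.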